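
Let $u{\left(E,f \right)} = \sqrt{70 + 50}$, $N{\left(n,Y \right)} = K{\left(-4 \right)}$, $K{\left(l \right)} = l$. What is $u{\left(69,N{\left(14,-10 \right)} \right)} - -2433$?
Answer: $2433 + 2 \sqrt{30} \approx 2444.0$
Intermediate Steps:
$N{\left(n,Y \right)} = -4$
$u{\left(E,f \right)} = 2 \sqrt{30}$ ($u{\left(E,f \right)} = \sqrt{120} = 2 \sqrt{30}$)
$u{\left(69,N{\left(14,-10 \right)} \right)} - -2433 = 2 \sqrt{30} - -2433 = 2 \sqrt{30} + 2433 = 2433 + 2 \sqrt{30}$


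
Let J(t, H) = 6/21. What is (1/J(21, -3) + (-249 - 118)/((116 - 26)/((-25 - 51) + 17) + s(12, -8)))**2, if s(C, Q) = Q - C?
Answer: 170276401/403225 ≈ 422.29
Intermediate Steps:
J(t, H) = 2/7 (J(t, H) = 6*(1/21) = 2/7)
(1/J(21, -3) + (-249 - 118)/((116 - 26)/((-25 - 51) + 17) + s(12, -8)))**2 = (1/(2/7) + (-249 - 118)/((116 - 26)/((-25 - 51) + 17) + (-8 - 1*12)))**2 = (7/2 - 367/(90/(-76 + 17) + (-8 - 12)))**2 = (7/2 - 367/(90/(-59) - 20))**2 = (7/2 - 367/(90*(-1/59) - 20))**2 = (7/2 - 367/(-90/59 - 20))**2 = (7/2 - 367/(-1270/59))**2 = (7/2 - 367*(-59/1270))**2 = (7/2 + 21653/1270)**2 = (13049/635)**2 = 170276401/403225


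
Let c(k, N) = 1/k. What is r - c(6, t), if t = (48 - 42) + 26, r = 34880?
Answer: 209279/6 ≈ 34880.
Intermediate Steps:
t = 32 (t = 6 + 26 = 32)
r - c(6, t) = 34880 - 1/6 = 34880 - 1*⅙ = 34880 - ⅙ = 209279/6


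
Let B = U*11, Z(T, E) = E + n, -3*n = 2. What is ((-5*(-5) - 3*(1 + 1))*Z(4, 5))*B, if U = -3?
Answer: -2717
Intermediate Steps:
n = -2/3 (n = -1/3*2 = -2/3 ≈ -0.66667)
Z(T, E) = -2/3 + E (Z(T, E) = E - 2/3 = -2/3 + E)
B = -33 (B = -3*11 = -33)
((-5*(-5) - 3*(1 + 1))*Z(4, 5))*B = ((-5*(-5) - 3*(1 + 1))*(-2/3 + 5))*(-33) = ((25 - 3*2)*(13/3))*(-33) = ((25 - 6)*(13/3))*(-33) = (19*(13/3))*(-33) = (247/3)*(-33) = -2717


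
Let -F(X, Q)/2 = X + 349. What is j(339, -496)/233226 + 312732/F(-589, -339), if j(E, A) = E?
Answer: 1013019391/1554840 ≈ 651.53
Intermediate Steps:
F(X, Q) = -698 - 2*X (F(X, Q) = -2*(X + 349) = -2*(349 + X) = -698 - 2*X)
j(339, -496)/233226 + 312732/F(-589, -339) = 339/233226 + 312732/(-698 - 2*(-589)) = 339*(1/233226) + 312732/(-698 + 1178) = 113/77742 + 312732/480 = 113/77742 + 312732*(1/480) = 113/77742 + 26061/40 = 1013019391/1554840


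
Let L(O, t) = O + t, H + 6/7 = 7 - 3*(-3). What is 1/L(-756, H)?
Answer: -7/5186 ≈ -0.0013498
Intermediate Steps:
H = 106/7 (H = -6/7 + (7 - 3*(-3)) = -6/7 + (7 + 9) = -6/7 + 16 = 106/7 ≈ 15.143)
1/L(-756, H) = 1/(-756 + 106/7) = 1/(-5186/7) = -7/5186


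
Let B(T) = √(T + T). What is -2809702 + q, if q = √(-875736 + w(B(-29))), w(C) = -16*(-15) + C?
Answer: -2809702 + √(-875496 + I*√58) ≈ -2.8097e+6 + 935.68*I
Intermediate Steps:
B(T) = √2*√T (B(T) = √(2*T) = √2*√T)
w(C) = 240 + C
q = √(-875496 + I*√58) (q = √(-875736 + (240 + √2*√(-29))) = √(-875736 + (240 + √2*(I*√29))) = √(-875736 + (240 + I*√58)) = √(-875496 + I*√58) ≈ 0.004 + 935.68*I)
-2809702 + q = -2809702 + √(-875496 + I*√58)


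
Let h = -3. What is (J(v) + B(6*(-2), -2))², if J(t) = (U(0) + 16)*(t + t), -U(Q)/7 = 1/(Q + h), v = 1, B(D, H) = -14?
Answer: 4624/9 ≈ 513.78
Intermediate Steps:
U(Q) = -7/(-3 + Q) (U(Q) = -7/(Q - 3) = -7/(-3 + Q))
J(t) = 110*t/3 (J(t) = (-7/(-3 + 0) + 16)*(t + t) = (-7/(-3) + 16)*(2*t) = (-7*(-⅓) + 16)*(2*t) = (7/3 + 16)*(2*t) = 55*(2*t)/3 = 110*t/3)
(J(v) + B(6*(-2), -2))² = ((110/3)*1 - 14)² = (110/3 - 14)² = (68/3)² = 4624/9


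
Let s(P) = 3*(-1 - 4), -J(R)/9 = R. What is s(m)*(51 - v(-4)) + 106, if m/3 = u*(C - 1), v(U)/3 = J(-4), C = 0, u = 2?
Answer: 961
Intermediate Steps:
J(R) = -9*R
v(U) = 108 (v(U) = 3*(-9*(-4)) = 3*36 = 108)
m = -6 (m = 3*(2*(0 - 1)) = 3*(2*(-1)) = 3*(-2) = -6)
s(P) = -15 (s(P) = 3*(-5) = -15)
s(m)*(51 - v(-4)) + 106 = -15*(51 - 1*108) + 106 = -15*(51 - 108) + 106 = -15*(-57) + 106 = 855 + 106 = 961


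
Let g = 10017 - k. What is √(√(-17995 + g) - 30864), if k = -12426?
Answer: 2*√(-7716 + √278) ≈ 175.49*I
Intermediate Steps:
g = 22443 (g = 10017 - 1*(-12426) = 10017 + 12426 = 22443)
√(√(-17995 + g) - 30864) = √(√(-17995 + 22443) - 30864) = √(√4448 - 30864) = √(4*√278 - 30864) = √(-30864 + 4*√278)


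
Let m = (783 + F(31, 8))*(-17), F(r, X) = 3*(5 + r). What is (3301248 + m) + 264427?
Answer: 3550528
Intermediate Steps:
F(r, X) = 15 + 3*r
m = -15147 (m = (783 + (15 + 3*31))*(-17) = (783 + (15 + 93))*(-17) = (783 + 108)*(-17) = 891*(-17) = -15147)
(3301248 + m) + 264427 = (3301248 - 15147) + 264427 = 3286101 + 264427 = 3550528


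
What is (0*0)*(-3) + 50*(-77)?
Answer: -3850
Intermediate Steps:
(0*0)*(-3) + 50*(-77) = 0*(-3) - 3850 = 0 - 3850 = -3850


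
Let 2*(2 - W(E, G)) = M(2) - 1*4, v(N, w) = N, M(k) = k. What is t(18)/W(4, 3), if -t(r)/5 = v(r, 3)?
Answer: -30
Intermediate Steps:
W(E, G) = 3 (W(E, G) = 2 - (2 - 1*4)/2 = 2 - (2 - 4)/2 = 2 - 1/2*(-2) = 2 + 1 = 3)
t(r) = -5*r
t(18)/W(4, 3) = -5*18/3 = -90*1/3 = -30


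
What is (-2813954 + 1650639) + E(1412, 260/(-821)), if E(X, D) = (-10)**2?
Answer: -1163215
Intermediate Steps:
E(X, D) = 100
(-2813954 + 1650639) + E(1412, 260/(-821)) = (-2813954 + 1650639) + 100 = -1163315 + 100 = -1163215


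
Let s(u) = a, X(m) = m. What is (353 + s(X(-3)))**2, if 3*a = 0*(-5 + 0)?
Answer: 124609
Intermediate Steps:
a = 0 (a = (0*(-5 + 0))/3 = (0*(-5))/3 = (1/3)*0 = 0)
s(u) = 0
(353 + s(X(-3)))**2 = (353 + 0)**2 = 353**2 = 124609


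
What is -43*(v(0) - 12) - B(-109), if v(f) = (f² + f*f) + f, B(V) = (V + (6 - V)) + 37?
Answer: 473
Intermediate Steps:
B(V) = 43 (B(V) = 6 + 37 = 43)
v(f) = f + 2*f² (v(f) = (f² + f²) + f = 2*f² + f = f + 2*f²)
-43*(v(0) - 12) - B(-109) = -43*(0*(1 + 2*0) - 12) - 1*43 = -43*(0*(1 + 0) - 12) - 43 = -43*(0*1 - 12) - 43 = -43*(0 - 12) - 43 = -43*(-12) - 43 = 516 - 43 = 473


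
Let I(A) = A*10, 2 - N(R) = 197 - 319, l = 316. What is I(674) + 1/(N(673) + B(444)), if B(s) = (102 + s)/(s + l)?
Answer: 319429200/47393 ≈ 6740.0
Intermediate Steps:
B(s) = (102 + s)/(316 + s) (B(s) = (102 + s)/(s + 316) = (102 + s)/(316 + s))
N(R) = 124 (N(R) = 2 - (197 - 319) = 2 - 1*(-122) = 2 + 122 = 124)
I(A) = 10*A
I(674) + 1/(N(673) + B(444)) = 10*674 + 1/(124 + (102 + 444)/(316 + 444)) = 6740 + 1/(124 + 546/760) = 6740 + 1/(124 + (1/760)*546) = 6740 + 1/(124 + 273/380) = 6740 + 1/(47393/380) = 6740 + 380/47393 = 319429200/47393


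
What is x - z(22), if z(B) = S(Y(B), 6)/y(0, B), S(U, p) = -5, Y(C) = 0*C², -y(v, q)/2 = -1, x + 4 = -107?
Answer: -217/2 ≈ -108.50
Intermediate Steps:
x = -111 (x = -4 - 107 = -111)
y(v, q) = 2 (y(v, q) = -2*(-1) = 2)
Y(C) = 0
z(B) = -5/2
x - z(22) = -111 - 1*(-5/2) = -111 + 5/2 = -217/2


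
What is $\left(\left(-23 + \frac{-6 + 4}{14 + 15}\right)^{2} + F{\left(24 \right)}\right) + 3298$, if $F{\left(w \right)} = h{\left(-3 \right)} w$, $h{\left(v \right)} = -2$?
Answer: $\frac{3180811}{841} \approx 3782.2$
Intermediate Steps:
$F{\left(w \right)} = - 2 w$
$\left(\left(-23 + \frac{-6 + 4}{14 + 15}\right)^{2} + F{\left(24 \right)}\right) + 3298 = \left(\left(-23 + \frac{-6 + 4}{14 + 15}\right)^{2} - 48\right) + 3298 = \left(\left(-23 - \frac{2}{29}\right)^{2} - 48\right) + 3298 = \left(\left(- \frac{669}{29}\right)^{2} - 48\right) + 3298 = \left(\frac{447561}{841} - 48\right) + 3298 = \frac{407193}{841} + 3298 = \frac{3180811}{841}$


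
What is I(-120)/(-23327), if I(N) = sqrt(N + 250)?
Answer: -sqrt(130)/23327 ≈ -0.00048878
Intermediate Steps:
I(N) = sqrt(250 + N)
I(-120)/(-23327) = sqrt(250 - 120)/(-23327) = sqrt(130)*(-1/23327) = -sqrt(130)/23327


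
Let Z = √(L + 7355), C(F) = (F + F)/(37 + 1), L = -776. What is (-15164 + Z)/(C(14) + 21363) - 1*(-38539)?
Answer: 15643115913/405911 + 57*√731/405911 ≈ 38538.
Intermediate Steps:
C(F) = F/19 (C(F) = (2*F)/38 = (2*F)*(1/38) = F/19)
Z = 3*√731 (Z = √(-776 + 7355) = √6579 = 3*√731 ≈ 81.111)
(-15164 + Z)/(C(14) + 21363) - 1*(-38539) = (-15164 + 3*√731)/((1/19)*14 + 21363) - 1*(-38539) = (-15164 + 3*√731)/(14/19 + 21363) + 38539 = (-15164 + 3*√731)/(405911/19) + 38539 = (-15164 + 3*√731)*(19/405911) + 38539 = (-288116/405911 + 57*√731/405911) + 38539 = 15643115913/405911 + 57*√731/405911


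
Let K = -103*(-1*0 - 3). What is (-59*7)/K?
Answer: -413/309 ≈ -1.3366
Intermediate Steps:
K = 309 (K = -103*(0 - 3) = -103*(-3) = 309)
(-59*7)/K = -59*7/309 = -413*1/309 = -413/309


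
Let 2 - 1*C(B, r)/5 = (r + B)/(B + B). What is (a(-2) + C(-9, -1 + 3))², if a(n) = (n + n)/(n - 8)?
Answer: 579121/8100 ≈ 71.496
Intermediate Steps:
C(B, r) = 10 - 5*(B + r)/(2*B) (C(B, r) = 10 - 5*(r + B)/(B + B) = 10 - 5*(B + r)/(2*B))
a(n) = 2*n/(-8 + n) (a(n) = (2*n)/(-8 + n) = 2*n/(-8 + n))
(a(-2) + C(-9, -1 + 3))² = (2*(-2)/(-8 - 2) + (5/2)*(-(-1 + 3) + 3*(-9))/(-9))² = (2*(-2)/(-10) + (5/2)*(-⅑)*(-1*2 - 27))² = (2*(-2)*(-⅒) + (5/2)*(-⅑)*(-2 - 27))² = (⅖ + (5/2)*(-⅑)*(-29))² = (⅖ + 145/18)² = (761/90)² = 579121/8100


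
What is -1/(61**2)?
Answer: -1/3721 ≈ -0.00026874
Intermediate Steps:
-1/(61**2) = -1/3721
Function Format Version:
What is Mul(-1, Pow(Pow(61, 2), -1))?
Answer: Rational(-1, 3721) ≈ -0.00026874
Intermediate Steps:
Mul(-1, Pow(Pow(61, 2), -1)) = Mul(-1, Pow(3721, -1)) = Mul(-1, Rational(1, 3721)) = Rational(-1, 3721)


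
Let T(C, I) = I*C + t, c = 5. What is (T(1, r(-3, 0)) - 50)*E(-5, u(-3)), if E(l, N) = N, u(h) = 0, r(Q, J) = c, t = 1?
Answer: 0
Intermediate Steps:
r(Q, J) = 5
T(C, I) = 1 + C*I (T(C, I) = I*C + 1 = C*I + 1 = 1 + C*I)
(T(1, r(-3, 0)) - 50)*E(-5, u(-3)) = ((1 + 1*5) - 50)*0 = ((1 + 5) - 50)*0 = (6 - 50)*0 = -44*0 = 0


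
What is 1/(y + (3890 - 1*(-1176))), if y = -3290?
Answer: 1/1776 ≈ 0.00056306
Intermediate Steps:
1/(y + (3890 - 1*(-1176))) = 1/(-3290 + (3890 - 1*(-1176))) = 1/(-3290 + (3890 + 1176)) = 1/(-3290 + 5066) = 1/1776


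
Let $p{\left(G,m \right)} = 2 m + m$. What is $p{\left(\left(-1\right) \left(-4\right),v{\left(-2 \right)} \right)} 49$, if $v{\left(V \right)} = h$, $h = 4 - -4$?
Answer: $1176$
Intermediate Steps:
$h = 8$ ($h = 4 + 4 = 8$)
$v{\left(V \right)} = 8$
$p{\left(G,m \right)} = 3 m$
$p{\left(\left(-1\right) \left(-4\right),v{\left(-2 \right)} \right)} 49 = 3 \cdot 8 \cdot 49 = 24 \cdot 49 = 1176$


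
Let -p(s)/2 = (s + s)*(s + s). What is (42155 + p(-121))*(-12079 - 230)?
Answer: 922842657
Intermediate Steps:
p(s) = -8*s**2 (p(s) = -2*(s + s)*(s + s) = -2*2*s*2*s = -8*s**2)
(42155 + p(-121))*(-12079 - 230) = (42155 - 8*(-121)**2)*(-12079 - 230) = (42155 - 8*14641)*(-12309) = (42155 - 117128)*(-12309) = -74973*(-12309) = 922842657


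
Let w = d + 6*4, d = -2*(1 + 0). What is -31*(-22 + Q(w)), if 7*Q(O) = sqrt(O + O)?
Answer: 682 - 62*sqrt(11)/7 ≈ 652.62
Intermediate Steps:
d = -2 (d = -2*1 = -2)
w = 22 (w = -2 + 6*4 = -2 + 24 = 22)
Q(O) = sqrt(2)*sqrt(O)/7 (Q(O) = sqrt(O + O)/7 = sqrt(2*O)/7 = (sqrt(2)*sqrt(O))/7 = sqrt(2)*sqrt(O)/7)
-31*(-22 + Q(w)) = -31*(-22 + sqrt(2)*sqrt(22)/7) = -31*(-22 + 2*sqrt(11)/7) = 682 - 62*sqrt(11)/7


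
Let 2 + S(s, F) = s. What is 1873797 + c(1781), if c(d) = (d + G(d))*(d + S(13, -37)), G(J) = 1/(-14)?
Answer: 5065221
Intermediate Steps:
S(s, F) = -2 + s
G(J) = -1/14
c(d) = (11 + d)*(-1/14 + d) (c(d) = (d - 1/14)*(d + (-2 + 13)) = (-1/14 + d)*(d + 11) = (-1/14 + d)*(11 + d) = (11 + d)*(-1/14 + d))
1873797 + c(1781) = 1873797 + (-11/14 + 1781² + (153/14)*1781) = 1873797 + (-11/14 + 3171961 + 272493/14) = 1873797 + 3191424 = 5065221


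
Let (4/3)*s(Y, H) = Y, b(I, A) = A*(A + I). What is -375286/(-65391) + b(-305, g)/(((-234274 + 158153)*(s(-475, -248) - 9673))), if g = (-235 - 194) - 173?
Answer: 163738713983114/28526787850341 ≈ 5.7398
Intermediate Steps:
g = -602 (g = -429 - 173 = -602)
s(Y, H) = 3*Y/4
-375286/(-65391) + b(-305, g)/(((-234274 + 158153)*(s(-475, -248) - 9673))) = -375286/(-65391) + (-602*(-602 - 305))/(((-234274 + 158153)*((¾)*(-475) - 9673))) = -375286*(-1/65391) + (-602*(-907))/((-76121*(-1425/4 - 9673))) = 375286/65391 + 546014/((-76121*(-40117/4))) = 375286/65391 + 546014/(3053746157/4) = 375286/65391 + 546014*(4/3053746157) = 375286/65391 + 312008/436249451 = 163738713983114/28526787850341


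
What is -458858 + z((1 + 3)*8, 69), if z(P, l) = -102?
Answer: -458960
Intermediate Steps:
-458858 + z((1 + 3)*8, 69) = -458858 - 102 = -458960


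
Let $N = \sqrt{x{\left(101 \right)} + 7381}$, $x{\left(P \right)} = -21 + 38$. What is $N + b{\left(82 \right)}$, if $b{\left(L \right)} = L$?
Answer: $82 + 3 \sqrt{822} \approx 168.01$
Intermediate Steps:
$x{\left(P \right)} = 17$
$N = 3 \sqrt{822}$ ($N = \sqrt{17 + 7381} = \sqrt{7398} = 3 \sqrt{822} \approx 86.012$)
$N + b{\left(82 \right)} = 3 \sqrt{822} + 82 = 82 + 3 \sqrt{822}$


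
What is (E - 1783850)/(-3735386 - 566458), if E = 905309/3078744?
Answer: 5492016579091/13244276403936 ≈ 0.41467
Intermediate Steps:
E = 905309/3078744 (E = 905309*(1/3078744) = 905309/3078744 ≈ 0.29405)
(E - 1783850)/(-3735386 - 566458) = (905309/3078744 - 1783850)/(-3735386 - 566458) = -5492016579091/3078744/(-4301844) = -5492016579091/3078744*(-1/4301844) = 5492016579091/13244276403936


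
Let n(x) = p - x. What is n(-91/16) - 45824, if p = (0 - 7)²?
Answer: -732309/16 ≈ -45769.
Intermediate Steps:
p = 49 (p = (-7)² = 49)
n(x) = 49 - x
n(-91/16) - 45824 = (49 - (-91)/16) - 45824 = (49 - 1*(-91/16)) - 45824 = (49 + 91/16) - 45824 = 875/16 - 45824 = -732309/16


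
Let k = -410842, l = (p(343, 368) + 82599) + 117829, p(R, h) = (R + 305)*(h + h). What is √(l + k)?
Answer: √266514 ≈ 516.25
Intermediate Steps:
p(R, h) = 2*h*(305 + R) (p(R, h) = (305 + R)*(2*h) = 2*h*(305 + R))
l = 677356 (l = (2*368*(305 + 343) + 82599) + 117829 = (2*368*648 + 82599) + 117829 = (476928 + 82599) + 117829 = 559527 + 117829 = 677356)
√(l + k) = √(677356 - 410842) = √266514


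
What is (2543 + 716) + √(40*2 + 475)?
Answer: 3259 + √555 ≈ 3282.6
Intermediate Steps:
(2543 + 716) + √(40*2 + 475) = 3259 + √(80 + 475) = 3259 + √555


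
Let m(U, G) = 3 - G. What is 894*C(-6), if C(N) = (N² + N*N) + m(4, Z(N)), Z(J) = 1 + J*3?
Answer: 82248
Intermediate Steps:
Z(J) = 1 + 3*J
C(N) = 2 - 3*N + 2*N² (C(N) = (N² + N*N) + (3 - (1 + 3*N)) = (N² + N²) + (3 + (-1 - 3*N)) = 2*N² + (2 - 3*N) = 2 - 3*N + 2*N²)
894*C(-6) = 894*(2 - 3*(-6) + 2*(-6)²) = 894*(2 + 18 + 2*36) = 894*(2 + 18 + 72) = 894*92 = 82248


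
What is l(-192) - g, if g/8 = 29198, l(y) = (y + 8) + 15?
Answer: -233753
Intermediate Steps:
l(y) = 23 + y (l(y) = (8 + y) + 15 = 23 + y)
g = 233584 (g = 8*29198 = 233584)
l(-192) - g = (23 - 192) - 1*233584 = -169 - 233584 = -233753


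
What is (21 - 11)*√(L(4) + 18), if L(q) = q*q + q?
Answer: 10*√38 ≈ 61.644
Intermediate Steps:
L(q) = q + q² (L(q) = q² + q = q + q²)
(21 - 11)*√(L(4) + 18) = (21 - 11)*√(4*(1 + 4) + 18) = 10*√(4*5 + 18) = 10*√(20 + 18) = 10*√38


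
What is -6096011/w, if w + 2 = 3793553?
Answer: -6096011/3793551 ≈ -1.6069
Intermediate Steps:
w = 3793551 (w = -2 + 3793553 = 3793551)
-6096011/w = -6096011/3793551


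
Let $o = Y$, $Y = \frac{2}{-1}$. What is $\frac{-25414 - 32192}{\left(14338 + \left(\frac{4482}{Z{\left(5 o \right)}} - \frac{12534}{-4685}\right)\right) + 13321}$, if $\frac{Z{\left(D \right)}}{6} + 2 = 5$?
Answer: $- \frac{134942055}{65380757} \approx -2.0639$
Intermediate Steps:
$Y = -2$ ($Y = 2 \left(-1\right) = -2$)
$o = -2$
$Z{\left(D \right)} = 18$ ($Z{\left(D \right)} = -12 + 6 \cdot 5 = -12 + 30 = 18$)
$\frac{-25414 - 32192}{\left(14338 + \left(\frac{4482}{Z{\left(5 o \right)}} - \frac{12534}{-4685}\right)\right) + 13321} = \frac{-25414 - 32192}{\left(14338 + \left(\frac{4482}{18} - \frac{12534}{-4685}\right)\right) + 13321} = - \frac{57606}{\left(14338 + \left(4482 \cdot \frac{1}{18} - - \frac{12534}{4685}\right)\right) + 13321} = - \frac{57606}{\left(14338 + \left(249 + \frac{12534}{4685}\right)\right) + 13321} = - \frac{57606}{\left(14338 + \frac{1179099}{4685}\right) + 13321} = - \frac{57606}{\frac{68352629}{4685} + 13321} = - \frac{57606}{\frac{130761514}{4685}} = \left(-57606\right) \frac{4685}{130761514} = - \frac{134942055}{65380757}$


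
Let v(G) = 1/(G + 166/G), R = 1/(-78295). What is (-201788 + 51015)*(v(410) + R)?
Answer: -412843986/1129685 ≈ -365.45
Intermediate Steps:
R = -1/78295 ≈ -1.2772e-5
(-201788 + 51015)*(v(410) + R) = (-201788 + 51015)*(410/(166 + 410**2) - 1/78295) = -150773*(410/(166 + 168100) - 1/78295) = -150773*(410/168266 - 1/78295) = -150773*(410*(1/168266) - 1/78295) = -150773*(205/84133 - 1/78295) = -150773*2280906/941027605 = -412843986/1129685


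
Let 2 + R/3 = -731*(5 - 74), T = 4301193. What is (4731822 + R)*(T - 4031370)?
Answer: 1317581595459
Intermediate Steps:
R = 151311 (R = -6 + 3*(-731*(5 - 74)) = -6 + 3*(-731*(-69)) = -6 + 3*50439 = -6 + 151317 = 151311)
(4731822 + R)*(T - 4031370) = (4731822 + 151311)*(4301193 - 4031370) = 4883133*269823 = 1317581595459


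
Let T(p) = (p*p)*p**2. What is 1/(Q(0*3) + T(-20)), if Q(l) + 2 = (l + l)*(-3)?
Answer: 1/159998 ≈ 6.2501e-6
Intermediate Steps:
T(p) = p**4 (T(p) = p**2*p**2 = p**4)
Q(l) = -2 - 6*l (Q(l) = -2 + (l + l)*(-3) = -2 + (2*l)*(-3) = -2 - 6*l)
1/(Q(0*3) + T(-20)) = 1/((-2 - 0*3) + (-20)**4) = 1/((-2 - 6*0) + 160000) = 1/((-2 + 0) + 160000) = 1/(-2 + 160000) = 1/159998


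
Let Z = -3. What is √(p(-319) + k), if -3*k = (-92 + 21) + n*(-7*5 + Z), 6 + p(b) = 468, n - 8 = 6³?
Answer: √3323 ≈ 57.645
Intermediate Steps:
n = 224 (n = 8 + 6³ = 8 + 216 = 224)
p(b) = 462 (p(b) = -6 + 468 = 462)
k = 2861 (k = -((-92 + 21) + 224*(-7*5 - 3))/3 = -(-71 + 224*(-35 - 3))/3 = -(-71 + 224*(-38))/3 = -(-71 - 8512)/3 = -⅓*(-8583) = 2861)
√(p(-319) + k) = √(462 + 2861) = √3323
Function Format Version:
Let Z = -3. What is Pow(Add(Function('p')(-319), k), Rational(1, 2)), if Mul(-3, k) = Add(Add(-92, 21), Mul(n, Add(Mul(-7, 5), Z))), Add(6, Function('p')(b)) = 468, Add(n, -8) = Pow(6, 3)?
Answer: Pow(3323, Rational(1, 2)) ≈ 57.645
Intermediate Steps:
n = 224 (n = Add(8, Pow(6, 3)) = Add(8, 216) = 224)
Function('p')(b) = 462 (Function('p')(b) = Add(-6, 468) = 462)
k = 2861 (k = Mul(Rational(-1, 3), Add(Add(-92, 21), Mul(224, Add(Mul(-7, 5), -3)))) = Mul(Rational(-1, 3), Add(-71, Mul(224, Add(-35, -3)))) = Mul(Rational(-1, 3), Add(-71, Mul(224, -38))) = Mul(Rational(-1, 3), Add(-71, -8512)) = Mul(Rational(-1, 3), -8583) = 2861)
Pow(Add(Function('p')(-319), k), Rational(1, 2)) = Pow(Add(462, 2861), Rational(1, 2)) = Pow(3323, Rational(1, 2))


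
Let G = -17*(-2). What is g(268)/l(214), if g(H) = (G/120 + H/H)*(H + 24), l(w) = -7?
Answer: -803/15 ≈ -53.533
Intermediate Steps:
G = 34
g(H) = 154/5 + 77*H/60 (g(H) = (34/120 + H/H)*(H + 24) = (34*(1/120) + 1)*(24 + H) = (17/60 + 1)*(24 + H) = 77*(24 + H)/60 = 154/5 + 77*H/60)
g(268)/l(214) = (154/5 + (77/60)*268)/(-7) = (154/5 + 5159/15)*(-1/7) = (5621/15)*(-1/7) = -803/15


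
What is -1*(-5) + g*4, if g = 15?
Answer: 65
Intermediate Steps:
-1*(-5) + g*4 = -1*(-5) + 15*4 = 5 + 60 = 65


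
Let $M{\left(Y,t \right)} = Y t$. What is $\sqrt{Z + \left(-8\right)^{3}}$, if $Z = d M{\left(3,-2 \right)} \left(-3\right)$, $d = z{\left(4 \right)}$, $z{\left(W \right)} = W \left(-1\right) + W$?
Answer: $16 i \sqrt{2} \approx 22.627 i$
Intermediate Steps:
$z{\left(W \right)} = 0$ ($z{\left(W \right)} = - W + W = 0$)
$d = 0$
$Z = 0$ ($Z = 0 \cdot 3 \left(-2\right) \left(-3\right) = 0 \left(\left(-6\right) \left(-3\right)\right) = 0 \cdot 18 = 0$)
$\sqrt{Z + \left(-8\right)^{3}} = \sqrt{0 + \left(-8\right)^{3}} = \sqrt{0 - 512} = \sqrt{-512} = 16 i \sqrt{2}$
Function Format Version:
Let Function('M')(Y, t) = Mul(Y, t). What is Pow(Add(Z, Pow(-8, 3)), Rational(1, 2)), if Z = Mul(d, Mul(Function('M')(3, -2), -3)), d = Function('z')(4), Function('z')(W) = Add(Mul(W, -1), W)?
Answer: Mul(16, I, Pow(2, Rational(1, 2))) ≈ Mul(22.627, I)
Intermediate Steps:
Function('z')(W) = 0 (Function('z')(W) = Add(Mul(-1, W), W) = 0)
d = 0
Z = 0 (Z = Mul(0, Mul(Mul(3, -2), -3)) = Mul(0, Mul(-6, -3)) = Mul(0, 18) = 0)
Pow(Add(Z, Pow(-8, 3)), Rational(1, 2)) = Pow(Add(0, Pow(-8, 3)), Rational(1, 2)) = Pow(Add(0, -512), Rational(1, 2)) = Pow(-512, Rational(1, 2)) = Mul(16, I, Pow(2, Rational(1, 2)))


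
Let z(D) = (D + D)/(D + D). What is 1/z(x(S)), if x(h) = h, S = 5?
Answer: 1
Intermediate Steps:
z(D) = 1 (z(D) = (2*D)/((2*D)) = (2*D)*(1/(2*D)) = 1)
1/z(x(S)) = 1/1 = 1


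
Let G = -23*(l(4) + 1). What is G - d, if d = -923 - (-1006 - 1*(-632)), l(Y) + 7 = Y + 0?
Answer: 595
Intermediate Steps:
l(Y) = -7 + Y (l(Y) = -7 + (Y + 0) = -7 + Y)
d = -549 (d = -923 - (-1006 + 632) = -923 - 1*(-374) = -923 + 374 = -549)
G = 46 (G = -23*((-7 + 4) + 1) = -23*(-3 + 1) = -23*(-2) = 46)
G - d = 46 - 1*(-549) = 46 + 549 = 595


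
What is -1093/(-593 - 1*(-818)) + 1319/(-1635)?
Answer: -138922/24525 ≈ -5.6645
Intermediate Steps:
-1093/(-593 - 1*(-818)) + 1319/(-1635) = -1093/(-593 + 818) + 1319*(-1/1635) = -1093/225 - 1319/1635 = -138922/24525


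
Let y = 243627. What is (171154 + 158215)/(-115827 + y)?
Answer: 4639/1800 ≈ 2.5772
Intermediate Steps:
(171154 + 158215)/(-115827 + y) = (171154 + 158215)/(-115827 + 243627) = 329369/127800 = 329369*(1/127800) = 4639/1800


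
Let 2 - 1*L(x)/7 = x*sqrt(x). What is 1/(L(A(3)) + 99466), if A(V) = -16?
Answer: 12435/1237058888 - 7*I/154632361 ≈ 1.0052e-5 - 4.5269e-8*I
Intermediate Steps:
L(x) = 14 - 7*x**(3/2) (L(x) = 14 - 7*x*sqrt(x) = 14 - 7*x**(3/2))
1/(L(A(3)) + 99466) = 1/((14 - (-448)*I) + 99466) = 1/((14 + 448*I) + 99466) = 1/(99480 + 448*I) = (99480 - 448*I)/9896471104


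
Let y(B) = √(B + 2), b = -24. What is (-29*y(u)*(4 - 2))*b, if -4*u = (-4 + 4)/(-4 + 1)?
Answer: 1392*√2 ≈ 1968.6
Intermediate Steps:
u = 0 (u = -(-4 + 4)/(4*(-4 + 1)) = -0/(-3) = -0*(-1)/3 = -¼*0 = 0)
y(B) = √(2 + B)
(-29*y(u)*(4 - 2))*b = -29*√(2 + 0)*(4 - 2)*(-24) = -29*√2*2*(-24) = -58*√2*(-24) = 1392*√2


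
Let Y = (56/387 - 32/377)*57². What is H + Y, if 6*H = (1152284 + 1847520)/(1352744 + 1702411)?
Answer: 28902935357042/148581353115 ≈ 194.53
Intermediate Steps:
H = 1499902/9165465 (H = ((1152284 + 1847520)/(1352744 + 1702411))/6 = (2999804/3055155)/6 = (2999804*(1/3055155))/6 = (⅙)*(2999804/3055155) = 1499902/9165465 ≈ 0.16365)
Y = 3150808/16211 (Y = (56*(1/387) - 32*1/377)*3249 = (56/387 - 32/377)*3249 = (8728/145899)*3249 = 3150808/16211 ≈ 194.36)
H + Y = 1499902/9165465 + 3150808/16211 = 28902935357042/148581353115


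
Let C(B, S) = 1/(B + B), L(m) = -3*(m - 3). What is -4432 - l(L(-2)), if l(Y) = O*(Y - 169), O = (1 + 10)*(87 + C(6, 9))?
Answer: 858523/6 ≈ 1.4309e+5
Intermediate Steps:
L(m) = 9 - 3*m (L(m) = -3*(-3 + m) = 9 - 3*m)
C(B, S) = 1/(2*B)
O = 11495/12 (O = (1 + 10)*(87 + (½)/6) = 11*(87 + (½)*(⅙)) = 11*(87 + 1/12) = 11*(1045/12) = 11495/12 ≈ 957.92)
l(Y) = -1942655/12 + 11495*Y/12 (l(Y) = 11495*(Y - 169)/12 = 11495*(-169 + Y)/12 = -1942655/12 + 11495*Y/12)
-4432 - l(L(-2)) = -4432 - (-1942655/12 + 11495*(9 - 3*(-2))/12) = -4432 - (-1942655/12 + 11495*(9 + 6)/12) = -4432 - (-1942655/12 + (11495/12)*15) = -4432 - (-1942655/12 + 57475/4) = -4432 - 1*(-885115/6) = -4432 + 885115/6 = 858523/6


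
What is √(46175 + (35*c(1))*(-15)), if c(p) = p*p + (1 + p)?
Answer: 10*√446 ≈ 211.19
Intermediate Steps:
c(p) = 1 + p + p² (c(p) = p² + (1 + p) = 1 + p + p²)
√(46175 + (35*c(1))*(-15)) = √(46175 + (35*(1 + 1 + 1²))*(-15)) = √(46175 + (35*(1 + 1 + 1))*(-15)) = √(46175 + (35*3)*(-15)) = √(46175 + 105*(-15)) = √(46175 - 1575) = √44600 = 10*√446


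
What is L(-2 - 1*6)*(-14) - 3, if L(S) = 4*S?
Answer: 445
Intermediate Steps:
L(-2 - 1*6)*(-14) - 3 = (4*(-2 - 1*6))*(-14) - 3 = (4*(-2 - 6))*(-14) - 3 = (4*(-8))*(-14) - 3 = -32*(-14) - 3 = 448 - 3 = 445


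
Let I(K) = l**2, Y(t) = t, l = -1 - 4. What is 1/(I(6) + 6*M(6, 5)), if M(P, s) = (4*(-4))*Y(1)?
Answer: -1/71 ≈ -0.014085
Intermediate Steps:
l = -5
M(P, s) = -16 (M(P, s) = (4*(-4))*1 = -16*1 = -16)
I(K) = 25 (I(K) = (-5)**2 = 25)
1/(I(6) + 6*M(6, 5)) = 1/(25 + 6*(-16)) = 1/(25 - 96) = 1/(-71) = -1/71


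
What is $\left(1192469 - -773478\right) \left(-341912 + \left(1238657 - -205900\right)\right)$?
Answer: $2167741629815$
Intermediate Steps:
$\left(1192469 - -773478\right) \left(-341912 + \left(1238657 - -205900\right)\right) = \left(1192469 + 773478\right) \left(-341912 + \left(1238657 + 205900\right)\right) = 1965947 \left(-341912 + 1444557\right) = 1965947 \cdot 1102645 = 2167741629815$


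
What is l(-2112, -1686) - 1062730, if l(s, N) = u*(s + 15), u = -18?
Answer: -1024984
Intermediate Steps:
l(s, N) = -270 - 18*s (l(s, N) = -18*(s + 15) = -18*(15 + s) = -270 - 18*s)
l(-2112, -1686) - 1062730 = (-270 - 18*(-2112)) - 1062730 = (-270 + 38016) - 1062730 = 37746 - 1062730 = -1024984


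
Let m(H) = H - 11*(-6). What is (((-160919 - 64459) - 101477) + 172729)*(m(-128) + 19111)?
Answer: -2935946174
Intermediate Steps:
m(H) = 66 + H (m(H) = H + 66 = 66 + H)
(((-160919 - 64459) - 101477) + 172729)*(m(-128) + 19111) = (((-160919 - 64459) - 101477) + 172729)*((66 - 128) + 19111) = ((-225378 - 101477) + 172729)*(-62 + 19111) = (-326855 + 172729)*19049 = -154126*19049 = -2935946174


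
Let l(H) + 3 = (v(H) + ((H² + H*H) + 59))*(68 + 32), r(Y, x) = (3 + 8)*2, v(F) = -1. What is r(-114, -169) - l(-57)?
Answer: -655575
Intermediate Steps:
r(Y, x) = 22 (r(Y, x) = 11*2 = 22)
l(H) = 5797 + 200*H² (l(H) = -3 + (-1 + ((H² + H*H) + 59))*(68 + 32) = -3 + (-1 + ((H² + H²) + 59))*100 = -3 + (-1 + (2*H² + 59))*100 = -3 + (-1 + (59 + 2*H²))*100 = -3 + (58 + 2*H²)*100 = -3 + (5800 + 200*H²) = 5797 + 200*H²)
r(-114, -169) - l(-57) = 22 - (5797 + 200*(-57)²) = 22 - (5797 + 200*3249) = 22 - (5797 + 649800) = 22 - 1*655597 = 22 - 655597 = -655575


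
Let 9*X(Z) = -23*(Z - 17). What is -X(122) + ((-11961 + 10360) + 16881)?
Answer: 46645/3 ≈ 15548.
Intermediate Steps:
X(Z) = 391/9 - 23*Z/9 (X(Z) = (-23*(Z - 17))/9 = (-23*(-17 + Z))/9 = (391 - 23*Z)/9 = 391/9 - 23*Z/9)
-X(122) + ((-11961 + 10360) + 16881) = -(391/9 - 23/9*122) + ((-11961 + 10360) + 16881) = -(391/9 - 2806/9) + (-1601 + 16881) = -1*(-805/3) + 15280 = 805/3 + 15280 = 46645/3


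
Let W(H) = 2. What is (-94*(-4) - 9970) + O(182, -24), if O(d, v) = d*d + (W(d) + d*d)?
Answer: 56656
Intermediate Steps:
O(d, v) = 2 + 2*d**2 (O(d, v) = d*d + (2 + d*d) = d**2 + (2 + d**2) = 2 + 2*d**2)
(-94*(-4) - 9970) + O(182, -24) = (-94*(-4) - 9970) + (2 + 2*182**2) = (376 - 9970) + (2 + 2*33124) = -9594 + (2 + 66248) = -9594 + 66250 = 56656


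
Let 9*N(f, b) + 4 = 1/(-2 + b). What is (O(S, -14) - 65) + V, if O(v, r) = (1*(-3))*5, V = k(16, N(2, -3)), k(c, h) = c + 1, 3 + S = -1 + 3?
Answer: -63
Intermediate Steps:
N(f, b) = -4/9 + 1/(9*(-2 + b))
S = -1 (S = -3 + (-1 + 3) = -3 + 2 = -1)
k(c, h) = 1 + c
V = 17 (V = 1 + 16 = 17)
O(v, r) = -15 (O(v, r) = -3*5 = -15)
(O(S, -14) - 65) + V = (-15 - 65) + 17 = -80 + 17 = -63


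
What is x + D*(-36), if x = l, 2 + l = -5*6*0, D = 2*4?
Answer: -290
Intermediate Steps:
D = 8
l = -2 (l = -2 - 5*6*0 = -2 - 30*0 = -2 + 0 = -2)
x = -2
x + D*(-36) = -2 + 8*(-36) = -2 - 288 = -290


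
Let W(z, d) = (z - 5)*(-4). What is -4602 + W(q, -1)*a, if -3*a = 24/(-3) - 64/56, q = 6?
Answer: -96898/21 ≈ -4614.2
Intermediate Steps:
a = 64/21 (a = -(24/(-3) - 64/56)/3 = -(24*(-⅓) - 64*1/56)/3 = -(-8 - 8/7)/3 = -⅓*(-64/7) = 64/21 ≈ 3.0476)
W(z, d) = 20 - 4*z (W(z, d) = (-5 + z)*(-4) = 20 - 4*z)
-4602 + W(q, -1)*a = -4602 + (20 - 4*6)*(64/21) = -4602 + (20 - 24)*(64/21) = -4602 - 4*64/21 = -4602 - 256/21 = -96898/21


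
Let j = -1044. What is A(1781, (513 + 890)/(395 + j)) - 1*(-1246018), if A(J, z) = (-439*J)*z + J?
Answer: 1906769728/649 ≈ 2.9380e+6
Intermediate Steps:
A(J, z) = J - 439*J*z (A(J, z) = -439*J*z + J = J - 439*J*z)
A(1781, (513 + 890)/(395 + j)) - 1*(-1246018) = 1781*(1 - 439*(513 + 890)/(395 - 1044)) - 1*(-1246018) = 1781*(1 - 615917/(-649)) + 1246018 = 1781*(1 - 615917*(-1)/649) + 1246018 = 1781*(1 - 439*(-1403/649)) + 1246018 = 1781*(1 + 615917/649) + 1246018 = 1781*(616566/649) + 1246018 = 1098104046/649 + 1246018 = 1906769728/649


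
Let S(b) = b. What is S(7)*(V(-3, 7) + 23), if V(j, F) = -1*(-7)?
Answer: 210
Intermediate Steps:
V(j, F) = 7
S(7)*(V(-3, 7) + 23) = 7*(7 + 23) = 7*30 = 210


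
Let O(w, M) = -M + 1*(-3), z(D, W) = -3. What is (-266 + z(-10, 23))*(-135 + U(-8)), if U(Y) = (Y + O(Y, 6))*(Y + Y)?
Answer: -36853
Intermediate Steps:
O(w, M) = -3 - M (O(w, M) = -M - 3 = -3 - M)
U(Y) = 2*Y*(-9 + Y) (U(Y) = (Y + (-3 - 1*6))*(Y + Y) = (Y + (-3 - 6))*(2*Y) = (Y - 9)*(2*Y) = (-9 + Y)*(2*Y) = 2*Y*(-9 + Y))
(-266 + z(-10, 23))*(-135 + U(-8)) = (-266 - 3)*(-135 + 2*(-8)*(-9 - 8)) = -269*(-135 + 2*(-8)*(-17)) = -269*(-135 + 272) = -269*137 = -36853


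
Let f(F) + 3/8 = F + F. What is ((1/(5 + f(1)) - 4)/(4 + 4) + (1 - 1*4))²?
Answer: 136161/11236 ≈ 12.118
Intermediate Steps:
f(F) = -3/8 + 2*F (f(F) = -3/8 + (F + F) = -3/8 + 2*F)
((1/(5 + f(1)) - 4)/(4 + 4) + (1 - 1*4))² = ((1/(5 + (-3/8 + 2*1)) - 4)/(4 + 4) + (1 - 1*4))² = ((1/(5 + (-3/8 + 2)) - 4)/8 + (1 - 4))² = ((1/(5 + 13/8) - 4)*(⅛) - 3)² = ((1/(53/8) - 4)*(⅛) - 3)² = ((8/53 - 4)*(⅛) - 3)² = (-204/53*⅛ - 3)² = (-51/106 - 3)² = (-369/106)² = 136161/11236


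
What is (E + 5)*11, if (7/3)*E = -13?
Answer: -44/7 ≈ -6.2857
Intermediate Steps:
E = -39/7 (E = (3/7)*(-13) = -39/7 ≈ -5.5714)
(E + 5)*11 = (-39/7 + 5)*11 = -4/7*11 = -44/7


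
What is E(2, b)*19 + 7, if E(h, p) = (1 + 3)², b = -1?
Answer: 311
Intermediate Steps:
E(h, p) = 16 (E(h, p) = 4² = 16)
E(2, b)*19 + 7 = 16*19 + 7 = 304 + 7 = 311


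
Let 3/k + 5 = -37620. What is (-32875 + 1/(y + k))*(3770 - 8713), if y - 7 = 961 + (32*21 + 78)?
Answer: 10504031421235000/64639747 ≈ 1.6250e+8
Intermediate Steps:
k = -3/37625 (k = 3/(-5 - 37620) = 3/(-37625) = 3*(-1/37625) = -3/37625 ≈ -7.9734e-5)
y = 1718 (y = 7 + (961 + (32*21 + 78)) = 7 + (961 + (672 + 78)) = 7 + (961 + 750) = 7 + 1711 = 1718)
(-32875 + 1/(y + k))*(3770 - 8713) = (-32875 + 1/(1718 - 3/37625))*(3770 - 8713) = (-32875 + 1/(64639747/37625))*(-4943) = (-32875 + 37625/64639747)*(-4943) = -2125031645000/64639747*(-4943) = 10504031421235000/64639747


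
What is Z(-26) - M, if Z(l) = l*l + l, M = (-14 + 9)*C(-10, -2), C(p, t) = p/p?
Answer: 655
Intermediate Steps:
C(p, t) = 1
M = -5 (M = (-14 + 9)*1 = -5*1 = -5)
Z(l) = l + l² (Z(l) = l² + l = l + l²)
Z(-26) - M = -26*(1 - 26) - 1*(-5) = -26*(-25) + 5 = 650 + 5 = 655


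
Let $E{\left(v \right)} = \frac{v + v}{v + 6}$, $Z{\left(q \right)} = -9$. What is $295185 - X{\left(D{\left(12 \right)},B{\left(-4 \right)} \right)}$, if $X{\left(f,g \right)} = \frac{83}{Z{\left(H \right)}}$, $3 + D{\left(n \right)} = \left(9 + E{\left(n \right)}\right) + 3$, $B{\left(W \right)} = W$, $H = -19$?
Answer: $\frac{2656748}{9} \approx 2.9519 \cdot 10^{5}$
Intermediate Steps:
$E{\left(v \right)} = \frac{2 v}{6 + v}$
$D{\left(n \right)} = 9 + \frac{2 n}{6 + n}$ ($D{\left(n \right)} = -3 + \left(\left(9 + \frac{2 n}{6 + n}\right) + 3\right) = -3 + \left(12 + \frac{2 n}{6 + n}\right) = 9 + \frac{2 n}{6 + n}$)
$X{\left(f,g \right)} = - \frac{83}{9}$ ($X{\left(f,g \right)} = \frac{83}{-9} = 83 \left(- \frac{1}{9}\right) = - \frac{83}{9}$)
$295185 - X{\left(D{\left(12 \right)},B{\left(-4 \right)} \right)} = 295185 - - \frac{83}{9} = 295185 + \frac{83}{9} = \frac{2656748}{9}$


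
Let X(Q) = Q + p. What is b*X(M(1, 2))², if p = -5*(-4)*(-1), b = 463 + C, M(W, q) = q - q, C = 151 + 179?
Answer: 317200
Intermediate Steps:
C = 330
M(W, q) = 0
b = 793 (b = 463 + 330 = 793)
p = -20 (p = 20*(-1) = -20)
X(Q) = -20 + Q (X(Q) = Q - 20 = -20 + Q)
b*X(M(1, 2))² = 793*(-20 + 0)² = 793*(-20)² = 793*400 = 317200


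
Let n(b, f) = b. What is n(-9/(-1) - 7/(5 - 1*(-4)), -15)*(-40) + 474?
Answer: 1306/9 ≈ 145.11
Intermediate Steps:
n(-9/(-1) - 7/(5 - 1*(-4)), -15)*(-40) + 474 = (-9/(-1) - 7/(5 - 1*(-4)))*(-40) + 474 = (-9*(-1) - 7/(5 + 4))*(-40) + 474 = (9 - 7/9)*(-40) + 474 = (74/9)*(-40) + 474 = -2960/9 + 474 = 1306/9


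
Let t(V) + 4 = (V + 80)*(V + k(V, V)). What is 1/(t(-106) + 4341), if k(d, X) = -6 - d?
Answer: 1/4493 ≈ 0.00022257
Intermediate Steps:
t(V) = -484 - 6*V (t(V) = -4 + (V + 80)*(V + (-6 - V)) = -4 + (80 + V)*(-6) = -4 + (-480 - 6*V) = -484 - 6*V)
1/(t(-106) + 4341) = 1/((-484 - 6*(-106)) + 4341) = 1/((-484 + 636) + 4341) = 1/(152 + 4341) = 1/4493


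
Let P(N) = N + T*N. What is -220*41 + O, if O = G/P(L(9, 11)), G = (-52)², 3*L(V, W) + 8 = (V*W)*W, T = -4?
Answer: -9753324/1081 ≈ -9022.5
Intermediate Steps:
L(V, W) = -8/3 + V*W²/3 (L(V, W) = -8/3 + ((V*W)*W)/3 = -8/3 + (V*W²)/3 = -8/3 + V*W²/3)
P(N) = -3*N (P(N) = N - 4*N = -3*N)
G = 2704
O = -2704/1081 (O = 2704/((-3*(-8/3 + (⅓)*9*11²))) = 2704/((-3*(-8/3 + (⅓)*9*121))) = 2704/((-3*(-8/3 + 363))) = 2704/((-3*1081/3)) = 2704/(-1081) = 2704*(-1/1081) = -2704/1081 ≈ -2.5014)
-220*41 + O = -220*41 - 2704/1081 = -9020 - 2704/1081 = -9753324/1081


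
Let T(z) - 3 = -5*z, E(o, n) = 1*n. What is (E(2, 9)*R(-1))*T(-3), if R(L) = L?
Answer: -162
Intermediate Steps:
E(o, n) = n
T(z) = 3 - 5*z
(E(2, 9)*R(-1))*T(-3) = (9*(-1))*(3 - 5*(-3)) = -9*(3 + 15) = -9*18 = -162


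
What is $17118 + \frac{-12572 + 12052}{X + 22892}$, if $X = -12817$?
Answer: $\frac{2653282}{155} \approx 17118.0$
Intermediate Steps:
$17118 + \frac{-12572 + 12052}{X + 22892} = 17118 + \frac{-12572 + 12052}{-12817 + 22892} = 17118 - \frac{520}{10075} = 17118 - \frac{8}{155} = \frac{2653282}{155}$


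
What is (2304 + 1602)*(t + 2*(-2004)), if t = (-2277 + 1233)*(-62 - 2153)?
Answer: 9016813512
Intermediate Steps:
t = 2312460 (t = -1044*(-2215) = 2312460)
(2304 + 1602)*(t + 2*(-2004)) = (2304 + 1602)*(2312460 + 2*(-2004)) = 3906*(2312460 - 4008) = 3906*2308452 = 9016813512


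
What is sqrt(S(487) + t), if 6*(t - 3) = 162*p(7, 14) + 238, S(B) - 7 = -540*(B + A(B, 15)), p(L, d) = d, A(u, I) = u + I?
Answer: I*sqrt(4802691)/3 ≈ 730.5*I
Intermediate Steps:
A(u, I) = I + u
S(B) = -8093 - 1080*B (S(B) = 7 - 540*(B + (15 + B)) = 7 - 540*(15 + 2*B) = 7 + (-8100 - 1080*B) = -8093 - 1080*B)
t = 1262/3 (t = 3 + (162*14 + 238)/6 = 3 + (2268 + 238)/6 = 3 + (1/6)*2506 = 3 + 1253/3 = 1262/3 ≈ 420.67)
sqrt(S(487) + t) = sqrt((-8093 - 1080*487) + 1262/3) = sqrt((-8093 - 525960) + 1262/3) = sqrt(-534053 + 1262/3) = sqrt(-1600897/3) = I*sqrt(4802691)/3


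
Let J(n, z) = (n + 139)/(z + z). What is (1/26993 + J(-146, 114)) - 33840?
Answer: -208265220083/6154404 ≈ -33840.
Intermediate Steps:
J(n, z) = (139 + n)/(2*z) (J(n, z) = (139 + n)/((2*z)) = (139 + n)*(1/(2*z)) = (139 + n)/(2*z))
(1/26993 + J(-146, 114)) - 33840 = (1/26993 + (½)*(139 - 146)/114) - 33840 = (1/26993 + (½)*(1/114)*(-7)) - 33840 = (1/26993 - 7/228) - 33840 = -188723/6154404 - 33840 = -208265220083/6154404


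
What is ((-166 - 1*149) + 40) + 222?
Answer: -53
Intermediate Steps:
((-166 - 1*149) + 40) + 222 = ((-166 - 149) + 40) + 222 = (-315 + 40) + 222 = -275 + 222 = -53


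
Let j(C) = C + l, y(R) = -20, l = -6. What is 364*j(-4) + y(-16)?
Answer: -3660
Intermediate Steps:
j(C) = -6 + C (j(C) = C - 6 = -6 + C)
364*j(-4) + y(-16) = 364*(-6 - 4) - 20 = 364*(-10) - 20 = -3640 - 20 = -3660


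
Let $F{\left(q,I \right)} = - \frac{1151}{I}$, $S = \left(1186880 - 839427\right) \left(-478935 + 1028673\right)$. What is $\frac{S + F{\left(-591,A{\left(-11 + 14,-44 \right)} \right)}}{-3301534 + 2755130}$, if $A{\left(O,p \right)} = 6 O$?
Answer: $- \frac{3438146110501}{9835272} \approx -3.4957 \cdot 10^{5}$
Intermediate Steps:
$S = 191008117314$ ($S = 347453 \cdot 549738 = 191008117314$)
$\frac{S + F{\left(-591,A{\left(-11 + 14,-44 \right)} \right)}}{-3301534 + 2755130} = \frac{191008117314 - \frac{1151}{6 \left(-11 + 14\right)}}{-3301534 + 2755130} = \frac{191008117314 - \frac{1151}{6 \cdot 3}}{-546404} = \left(191008117314 - \frac{1151}{18}\right) \left(- \frac{1}{546404}\right) = \frac{3438146110501}{18} \left(- \frac{1}{546404}\right) = - \frac{3438146110501}{9835272}$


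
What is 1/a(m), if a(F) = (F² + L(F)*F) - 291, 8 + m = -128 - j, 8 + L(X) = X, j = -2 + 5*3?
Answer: 1/45303 ≈ 2.2074e-5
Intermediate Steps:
j = 13 (j = -2 + 15 = 13)
L(X) = -8 + X
m = -149 (m = -8 + (-128 - 1*13) = -8 + (-128 - 13) = -8 - 141 = -149)
a(F) = -291 + F² + F*(-8 + F) (a(F) = (F² + (-8 + F)*F) - 291 = (F² + F*(-8 + F)) - 291 = -291 + F² + F*(-8 + F))
1/a(m) = 1/(-291 + (-149)² - 149*(-8 - 149)) = 1/(-291 + 22201 - 149*(-157)) = 1/(-291 + 22201 + 23393) = 1/45303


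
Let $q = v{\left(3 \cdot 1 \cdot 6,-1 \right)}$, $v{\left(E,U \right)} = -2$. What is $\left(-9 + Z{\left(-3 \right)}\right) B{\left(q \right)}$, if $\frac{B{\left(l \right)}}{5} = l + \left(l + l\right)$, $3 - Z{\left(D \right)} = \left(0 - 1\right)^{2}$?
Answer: $210$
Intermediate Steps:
$Z{\left(D \right)} = 2$ ($Z{\left(D \right)} = 3 - \left(0 - 1\right)^{2} = 3 - \left(-1\right)^{2} = 3 - 1 = 2$)
$q = -2$
$B{\left(l \right)} = 15 l$ ($B{\left(l \right)} = 5 \left(l + \left(l + l\right)\right) = 5 \left(l + 2 l\right) = 5 \cdot 3 l = 15 l$)
$\left(-9 + Z{\left(-3 \right)}\right) B{\left(q \right)} = \left(-9 + 2\right) 15 \left(-2\right) = \left(-7\right) \left(-30\right) = 210$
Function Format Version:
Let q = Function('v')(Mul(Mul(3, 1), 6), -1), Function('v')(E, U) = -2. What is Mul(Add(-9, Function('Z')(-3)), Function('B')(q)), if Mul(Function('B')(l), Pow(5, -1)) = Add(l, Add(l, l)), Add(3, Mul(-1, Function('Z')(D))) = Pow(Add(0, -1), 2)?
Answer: 210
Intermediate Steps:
Function('Z')(D) = 2 (Function('Z')(D) = Add(3, Mul(-1, Pow(Add(0, -1), 2))) = Add(3, Mul(-1, Pow(-1, 2))) = Add(3, Mul(-1, 1)) = Add(3, -1) = 2)
q = -2
Function('B')(l) = Mul(15, l) (Function('B')(l) = Mul(5, Add(l, Add(l, l))) = Mul(5, Add(l, Mul(2, l))) = Mul(5, Mul(3, l)) = Mul(15, l))
Mul(Add(-9, Function('Z')(-3)), Function('B')(q)) = Mul(Add(-9, 2), Mul(15, -2)) = Mul(-7, -30) = 210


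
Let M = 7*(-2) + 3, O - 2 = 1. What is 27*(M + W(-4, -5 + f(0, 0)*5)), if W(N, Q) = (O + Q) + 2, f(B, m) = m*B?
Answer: -297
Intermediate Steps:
O = 3 (O = 2 + 1 = 3)
f(B, m) = B*m
W(N, Q) = 5 + Q (W(N, Q) = (3 + Q) + 2 = 5 + Q)
M = -11 (M = -14 + 3 = -11)
27*(M + W(-4, -5 + f(0, 0)*5)) = 27*(-11 + (5 + (-5 + (0*0)*5))) = 27*(-11 + (5 + (-5 + 0*5))) = 27*(-11 + (5 + (-5 + 0))) = 27*(-11 + (5 - 5)) = 27*(-11 + 0) = 27*(-11) = -297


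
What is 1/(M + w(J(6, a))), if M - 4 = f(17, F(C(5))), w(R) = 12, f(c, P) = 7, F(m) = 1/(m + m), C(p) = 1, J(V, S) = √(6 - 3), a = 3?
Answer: 1/23 ≈ 0.043478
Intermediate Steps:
J(V, S) = √3
F(m) = 1/(2*m)
M = 11 (M = 4 + 7 = 11)
1/(M + w(J(6, a))) = 1/(11 + 12) = 1/23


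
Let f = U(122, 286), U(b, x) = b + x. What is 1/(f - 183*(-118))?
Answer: 1/22002 ≈ 4.5450e-5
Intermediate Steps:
f = 408 (f = 122 + 286 = 408)
1/(f - 183*(-118)) = 1/(408 - 183*(-118)) = 1/(408 + 21594) = 1/22002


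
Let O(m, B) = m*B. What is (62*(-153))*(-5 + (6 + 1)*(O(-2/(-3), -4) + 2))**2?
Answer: -886414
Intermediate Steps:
O(m, B) = B*m
(62*(-153))*(-5 + (6 + 1)*(O(-2/(-3), -4) + 2))**2 = (62*(-153))*(-5 + (6 + 1)*(-(-8)/(-3) + 2))**2 = -9486*(-5 + 7*(-(-8)*(-1)/3 + 2))**2 = -9486*(-5 + 7*(-4*2/3 + 2))**2 = -9486*(-5 + 7*(-8/3 + 2))**2 = -9486*(-5 + 7*(-2/3))**2 = -9486*(-5 - 14/3)**2 = -9486*(-29/3)**2 = -9486*841/9 = -886414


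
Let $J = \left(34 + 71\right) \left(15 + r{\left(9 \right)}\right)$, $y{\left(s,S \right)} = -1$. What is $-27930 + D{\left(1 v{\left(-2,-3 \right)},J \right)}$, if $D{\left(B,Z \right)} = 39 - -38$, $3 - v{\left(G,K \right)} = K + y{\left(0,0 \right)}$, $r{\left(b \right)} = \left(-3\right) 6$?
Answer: $-27853$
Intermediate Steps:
$r{\left(b \right)} = -18$
$v{\left(G,K \right)} = 4 - K$ ($v{\left(G,K \right)} = 3 - \left(K - 1\right) = 3 - \left(-1 + K\right) = 4 - K$)
$J = -315$ ($J = \left(34 + 71\right) \left(15 - 18\right) = 105 \left(-3\right) = -315$)
$D{\left(B,Z \right)} = 77$ ($D{\left(B,Z \right)} = 39 + 38 = 77$)
$-27930 + D{\left(1 v{\left(-2,-3 \right)},J \right)} = -27930 + 77 = -27853$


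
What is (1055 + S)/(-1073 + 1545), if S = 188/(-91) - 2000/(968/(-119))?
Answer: 14301107/5197192 ≈ 2.7517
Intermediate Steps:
S = 2684502/11011 (S = 188*(-1/91) - 2000/(968*(-1/119)) = -188/91 - 2000/(-968/119) = -188/91 - 2000*(-119/968) = -188/91 + 29750/121 = 2684502/11011 ≈ 243.80)
(1055 + S)/(-1073 + 1545) = (1055 + 2684502/11011)/(-1073 + 1545) = (14301107/11011)/472 = (14301107/11011)*(1/472) = 14301107/5197192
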